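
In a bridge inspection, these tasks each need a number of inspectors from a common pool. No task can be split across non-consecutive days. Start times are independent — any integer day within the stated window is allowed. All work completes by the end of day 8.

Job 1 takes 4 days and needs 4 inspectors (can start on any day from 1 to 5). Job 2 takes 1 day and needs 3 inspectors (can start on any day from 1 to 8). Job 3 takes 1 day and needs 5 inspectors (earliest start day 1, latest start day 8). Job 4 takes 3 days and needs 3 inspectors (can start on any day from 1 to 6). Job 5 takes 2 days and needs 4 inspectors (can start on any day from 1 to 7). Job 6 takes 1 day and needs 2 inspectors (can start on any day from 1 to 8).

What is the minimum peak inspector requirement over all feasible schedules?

7

Early-start (Job 1@1, Job 2@1, Job 3@1, Job 4@1, Job 5@1, Job 6@1) gives peak 21: d1:21  d2:11  d3:7  d4:4  d5:0  d6:0  d7:0  d8:0.
Shift Job 3→5, Job 4→2, Job 5→6, Job 6→5.
Schedule Job 1@1, Job 2@1, Job 3@5, Job 4@2, Job 5@6, Job 6@5: d1:7  d2:7  d3:7  d4:7  d5:7  d6:4  d7:4  d8:0 — peak 7.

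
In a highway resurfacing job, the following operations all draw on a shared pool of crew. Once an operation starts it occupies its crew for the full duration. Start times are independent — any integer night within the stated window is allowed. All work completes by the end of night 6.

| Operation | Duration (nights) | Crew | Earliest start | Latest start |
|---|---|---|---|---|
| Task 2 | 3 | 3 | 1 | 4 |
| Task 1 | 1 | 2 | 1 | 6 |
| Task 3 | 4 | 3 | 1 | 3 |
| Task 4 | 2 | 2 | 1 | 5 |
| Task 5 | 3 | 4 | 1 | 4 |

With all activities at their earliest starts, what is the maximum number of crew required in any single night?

14

Early-start schedule: Task 2@1, Task 1@1, Task 3@1, Task 4@1, Task 5@1.
Load per night: night 1: 14, night 2: 12, night 3: 10, night 4: 3, night 5: 0, night 6: 0.
Peak is 14.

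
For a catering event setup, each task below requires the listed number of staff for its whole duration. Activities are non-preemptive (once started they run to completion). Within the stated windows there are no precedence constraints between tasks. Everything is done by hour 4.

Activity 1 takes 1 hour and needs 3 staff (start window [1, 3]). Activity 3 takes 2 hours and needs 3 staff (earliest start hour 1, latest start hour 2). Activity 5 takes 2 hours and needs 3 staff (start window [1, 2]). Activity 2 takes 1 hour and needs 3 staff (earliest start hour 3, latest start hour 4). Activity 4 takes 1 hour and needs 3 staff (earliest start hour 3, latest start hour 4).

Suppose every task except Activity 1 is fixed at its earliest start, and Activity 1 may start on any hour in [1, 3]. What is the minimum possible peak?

9

Activity 1@1: h1:9  h2:6  h3:6  h4:0 → peak 9
Activity 1@2: h1:6  h2:9  h3:6  h4:0 → peak 9
Activity 1@3: h1:6  h2:6  h3:9  h4:0 → peak 9
Best is Activity 1@1, peak 9.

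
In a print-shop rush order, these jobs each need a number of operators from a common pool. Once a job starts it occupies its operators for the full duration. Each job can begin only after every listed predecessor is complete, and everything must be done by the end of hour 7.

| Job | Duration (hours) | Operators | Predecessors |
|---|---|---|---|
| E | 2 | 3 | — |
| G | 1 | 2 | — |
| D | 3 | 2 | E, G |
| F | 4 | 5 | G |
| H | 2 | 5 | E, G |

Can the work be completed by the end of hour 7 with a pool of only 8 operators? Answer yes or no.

Schedule E@1, G@1, D@3, F@2, H@6: h1:5  h2:8  h3:7  h4:7  h5:7  h6:5  h7:5 — peak 8 ≤ 8.

yes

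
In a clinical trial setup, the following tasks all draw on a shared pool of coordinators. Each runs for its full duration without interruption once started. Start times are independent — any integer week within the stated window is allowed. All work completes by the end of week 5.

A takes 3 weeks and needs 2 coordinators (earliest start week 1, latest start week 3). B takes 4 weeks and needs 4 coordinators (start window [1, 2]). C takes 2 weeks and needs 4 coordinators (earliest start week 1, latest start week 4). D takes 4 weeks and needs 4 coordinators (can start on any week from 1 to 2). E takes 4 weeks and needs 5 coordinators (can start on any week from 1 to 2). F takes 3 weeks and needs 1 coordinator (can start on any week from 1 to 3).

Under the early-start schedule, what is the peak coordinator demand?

20

Early-start schedule: A@1, B@1, C@1, D@1, E@1, F@1.
Load per week: week 1: 20, week 2: 20, week 3: 16, week 4: 13, week 5: 0.
Peak is 20.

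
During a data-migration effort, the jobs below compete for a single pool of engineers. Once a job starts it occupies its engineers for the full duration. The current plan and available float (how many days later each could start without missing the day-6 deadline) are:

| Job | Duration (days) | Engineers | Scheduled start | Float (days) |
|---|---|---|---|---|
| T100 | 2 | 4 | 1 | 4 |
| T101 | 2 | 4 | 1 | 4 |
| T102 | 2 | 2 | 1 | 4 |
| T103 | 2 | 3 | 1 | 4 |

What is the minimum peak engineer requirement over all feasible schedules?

5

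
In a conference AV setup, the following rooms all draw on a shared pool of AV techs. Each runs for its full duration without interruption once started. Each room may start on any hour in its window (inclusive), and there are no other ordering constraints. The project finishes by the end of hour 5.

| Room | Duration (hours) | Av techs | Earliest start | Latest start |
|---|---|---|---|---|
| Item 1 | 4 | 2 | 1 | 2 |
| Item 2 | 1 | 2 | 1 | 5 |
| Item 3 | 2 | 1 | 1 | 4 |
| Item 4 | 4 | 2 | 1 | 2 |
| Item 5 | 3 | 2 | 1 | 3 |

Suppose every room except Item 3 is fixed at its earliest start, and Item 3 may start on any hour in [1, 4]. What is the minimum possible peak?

Item 3@1: h1:9  h2:7  h3:6  h4:4  h5:0 → peak 9
Item 3@2: h1:8  h2:7  h3:7  h4:4  h5:0 → peak 8
Item 3@3: h1:8  h2:6  h3:7  h4:5  h5:0 → peak 8
Item 3@4: h1:8  h2:6  h3:6  h4:5  h5:1 → peak 8
Best is Item 3@2, peak 8.

8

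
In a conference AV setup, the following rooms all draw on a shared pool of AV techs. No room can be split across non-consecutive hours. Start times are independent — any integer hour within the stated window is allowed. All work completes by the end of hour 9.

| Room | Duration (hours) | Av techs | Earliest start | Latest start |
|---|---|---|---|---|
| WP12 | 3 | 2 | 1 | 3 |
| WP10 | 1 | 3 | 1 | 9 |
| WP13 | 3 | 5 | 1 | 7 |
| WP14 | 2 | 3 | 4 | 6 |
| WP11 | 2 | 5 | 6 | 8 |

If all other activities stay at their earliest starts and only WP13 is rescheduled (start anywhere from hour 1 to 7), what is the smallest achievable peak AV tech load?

8

WP13@1: h1:10  h2:7  h3:7  h4:3  h5:3  h6:5  h7:5  h8:0  h9:0 → peak 10
WP13@2: h1:5  h2:7  h3:7  h4:8  h5:3  h6:5  h7:5  h8:0  h9:0 → peak 8
WP13@3: h1:5  h2:2  h3:7  h4:8  h5:8  h6:5  h7:5  h8:0  h9:0 → peak 8
WP13@4: h1:5  h2:2  h3:2  h4:8  h5:8  h6:10  h7:5  h8:0  h9:0 → peak 10
WP13@5: h1:5  h2:2  h3:2  h4:3  h5:8  h6:10  h7:10  h8:0  h9:0 → peak 10
WP13@6: h1:5  h2:2  h3:2  h4:3  h5:3  h6:10  h7:10  h8:5  h9:0 → peak 10
WP13@7: h1:5  h2:2  h3:2  h4:3  h5:3  h6:5  h7:10  h8:5  h9:5 → peak 10
Best is WP13@2, peak 8.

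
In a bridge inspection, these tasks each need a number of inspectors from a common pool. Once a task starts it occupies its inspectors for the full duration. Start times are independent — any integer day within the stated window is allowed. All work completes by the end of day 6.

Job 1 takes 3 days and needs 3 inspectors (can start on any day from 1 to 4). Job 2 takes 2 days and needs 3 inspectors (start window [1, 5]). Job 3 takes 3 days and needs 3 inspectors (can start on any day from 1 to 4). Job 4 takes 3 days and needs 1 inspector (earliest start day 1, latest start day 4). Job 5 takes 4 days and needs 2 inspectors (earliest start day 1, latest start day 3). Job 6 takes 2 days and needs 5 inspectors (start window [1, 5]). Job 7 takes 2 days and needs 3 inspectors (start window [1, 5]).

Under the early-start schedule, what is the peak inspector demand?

20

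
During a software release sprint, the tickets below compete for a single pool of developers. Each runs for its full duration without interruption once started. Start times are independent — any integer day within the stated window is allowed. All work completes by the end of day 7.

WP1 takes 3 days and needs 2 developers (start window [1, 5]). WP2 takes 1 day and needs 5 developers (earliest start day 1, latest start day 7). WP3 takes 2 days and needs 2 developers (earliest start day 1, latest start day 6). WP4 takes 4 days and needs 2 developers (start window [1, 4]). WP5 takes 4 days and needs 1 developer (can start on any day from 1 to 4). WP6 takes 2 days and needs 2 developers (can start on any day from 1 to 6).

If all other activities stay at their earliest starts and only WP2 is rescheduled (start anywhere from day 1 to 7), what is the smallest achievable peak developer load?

WP2@1: d1:14  d2:9  d3:5  d4:3  d5:0  d6:0  d7:0 → peak 14
WP2@2: d1:9  d2:14  d3:5  d4:3  d5:0  d6:0  d7:0 → peak 14
WP2@3: d1:9  d2:9  d3:10  d4:3  d5:0  d6:0  d7:0 → peak 10
WP2@4: d1:9  d2:9  d3:5  d4:8  d5:0  d6:0  d7:0 → peak 9
WP2@5: d1:9  d2:9  d3:5  d4:3  d5:5  d6:0  d7:0 → peak 9
WP2@6: d1:9  d2:9  d3:5  d4:3  d5:0  d6:5  d7:0 → peak 9
WP2@7: d1:9  d2:9  d3:5  d4:3  d5:0  d6:0  d7:5 → peak 9
Best is WP2@4, peak 9.

9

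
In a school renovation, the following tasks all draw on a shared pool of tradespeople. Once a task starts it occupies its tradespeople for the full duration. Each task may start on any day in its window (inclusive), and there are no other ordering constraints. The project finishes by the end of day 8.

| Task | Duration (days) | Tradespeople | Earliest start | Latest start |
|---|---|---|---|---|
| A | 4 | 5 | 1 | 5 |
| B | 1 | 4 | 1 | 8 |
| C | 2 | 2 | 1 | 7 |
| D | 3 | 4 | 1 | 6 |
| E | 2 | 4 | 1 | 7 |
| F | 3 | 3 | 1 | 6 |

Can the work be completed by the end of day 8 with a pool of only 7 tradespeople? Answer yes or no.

Total tradesperson-days = 57; over 8 days the average is 57/8 > 7, so some day must exceed 7.

no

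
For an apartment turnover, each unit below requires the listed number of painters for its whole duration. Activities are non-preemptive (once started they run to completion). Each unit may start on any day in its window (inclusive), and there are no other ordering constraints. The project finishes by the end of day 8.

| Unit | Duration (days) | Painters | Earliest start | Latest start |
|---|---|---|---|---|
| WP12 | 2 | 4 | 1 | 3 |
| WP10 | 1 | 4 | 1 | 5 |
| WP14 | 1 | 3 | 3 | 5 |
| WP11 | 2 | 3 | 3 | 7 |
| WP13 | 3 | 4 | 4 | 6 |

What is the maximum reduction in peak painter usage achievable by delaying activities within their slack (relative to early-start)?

Early-start peak: d1:8  d2:4  d3:6  d4:7  d5:4  d6:4  d7:0  d8:0 ⇒ 8.
Leveled (WP12@1, WP10@3, WP14@4, WP11@4, WP13@6): d1:4  d2:4  d3:4  d4:6  d5:3  d6:4  d7:4  d8:4 ⇒ 6.
Reduction 8 − 6 = 2.

2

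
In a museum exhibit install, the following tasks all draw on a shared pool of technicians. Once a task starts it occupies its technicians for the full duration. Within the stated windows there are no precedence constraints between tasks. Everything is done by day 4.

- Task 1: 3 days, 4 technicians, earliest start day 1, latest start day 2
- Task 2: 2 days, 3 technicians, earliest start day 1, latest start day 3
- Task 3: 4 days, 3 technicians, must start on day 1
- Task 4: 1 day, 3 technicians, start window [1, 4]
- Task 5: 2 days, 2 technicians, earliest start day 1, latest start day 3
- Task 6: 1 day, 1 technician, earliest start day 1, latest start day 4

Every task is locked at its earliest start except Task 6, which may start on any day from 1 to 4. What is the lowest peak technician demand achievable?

15

Task 6@1: d1:16  d2:12  d3:7  d4:3 → peak 16
Task 6@2: d1:15  d2:13  d3:7  d4:3 → peak 15
Task 6@3: d1:15  d2:12  d3:8  d4:3 → peak 15
Task 6@4: d1:15  d2:12  d3:7  d4:4 → peak 15
Best is Task 6@2, peak 15.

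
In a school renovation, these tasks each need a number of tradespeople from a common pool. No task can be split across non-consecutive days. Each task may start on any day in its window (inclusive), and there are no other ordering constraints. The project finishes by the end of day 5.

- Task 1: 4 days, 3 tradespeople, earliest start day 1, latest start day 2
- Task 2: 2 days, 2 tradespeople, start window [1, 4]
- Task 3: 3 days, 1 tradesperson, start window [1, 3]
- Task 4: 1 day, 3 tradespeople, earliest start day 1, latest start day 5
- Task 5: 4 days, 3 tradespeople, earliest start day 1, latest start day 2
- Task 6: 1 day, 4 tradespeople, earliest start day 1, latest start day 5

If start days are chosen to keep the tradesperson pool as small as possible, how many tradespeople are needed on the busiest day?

8

Early-start (Task 1@1, Task 2@1, Task 3@1, Task 4@1, Task 5@1, Task 6@1) gives peak 16: d1:16  d2:9  d3:7  d4:6  d5:0.
Shift Task 3→3, Task 5→2, Task 6→5.
Schedule Task 1@1, Task 2@1, Task 3@3, Task 4@1, Task 5@2, Task 6@5: d1:8  d2:8  d3:7  d4:7  d5:8 — peak 8.
Total tradesperson-days = 38 over 5 days ⇒ peak ≥ ⌈38/5⌉ = 8, so 8 is optimal.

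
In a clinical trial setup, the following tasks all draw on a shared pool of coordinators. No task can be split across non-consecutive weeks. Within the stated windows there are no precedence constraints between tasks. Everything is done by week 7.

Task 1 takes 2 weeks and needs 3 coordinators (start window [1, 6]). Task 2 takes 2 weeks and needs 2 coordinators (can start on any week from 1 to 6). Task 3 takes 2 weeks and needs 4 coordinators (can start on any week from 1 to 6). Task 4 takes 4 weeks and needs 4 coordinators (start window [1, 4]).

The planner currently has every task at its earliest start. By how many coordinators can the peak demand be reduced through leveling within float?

Early-start peak: w1:13  w2:13  w3:4  w4:4  w5:0  w6:0  w7:0 ⇒ 13.
Leveled (Task 1@1, Task 2@3, Task 3@1, Task 4@3): w1:7  w2:7  w3:6  w4:6  w5:4  w6:4  w7:0 ⇒ 7.
Reduction 13 − 7 = 6.

6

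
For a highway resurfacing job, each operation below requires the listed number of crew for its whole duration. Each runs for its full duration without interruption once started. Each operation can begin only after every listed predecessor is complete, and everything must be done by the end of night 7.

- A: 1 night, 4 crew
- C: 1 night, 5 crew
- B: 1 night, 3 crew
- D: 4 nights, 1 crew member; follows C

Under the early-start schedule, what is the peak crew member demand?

12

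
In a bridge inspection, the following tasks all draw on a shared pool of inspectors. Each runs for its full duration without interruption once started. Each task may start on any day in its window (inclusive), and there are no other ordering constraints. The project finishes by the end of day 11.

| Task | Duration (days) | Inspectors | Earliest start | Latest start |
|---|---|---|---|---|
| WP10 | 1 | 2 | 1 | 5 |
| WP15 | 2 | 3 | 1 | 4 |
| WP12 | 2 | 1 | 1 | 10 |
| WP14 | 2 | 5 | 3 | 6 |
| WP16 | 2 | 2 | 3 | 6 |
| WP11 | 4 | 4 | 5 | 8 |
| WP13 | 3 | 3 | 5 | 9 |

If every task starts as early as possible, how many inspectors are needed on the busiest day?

7

Early-start schedule: WP10@1, WP15@1, WP12@1, WP14@3, WP16@3, WP11@5, WP13@5.
Load per day: day 1: 6, day 2: 4, day 3: 7, day 4: 7, day 5: 7, day 6: 7, day 7: 7, day 8: 4, day 9: 0, day 10: 0, day 11: 0.
Peak is 7.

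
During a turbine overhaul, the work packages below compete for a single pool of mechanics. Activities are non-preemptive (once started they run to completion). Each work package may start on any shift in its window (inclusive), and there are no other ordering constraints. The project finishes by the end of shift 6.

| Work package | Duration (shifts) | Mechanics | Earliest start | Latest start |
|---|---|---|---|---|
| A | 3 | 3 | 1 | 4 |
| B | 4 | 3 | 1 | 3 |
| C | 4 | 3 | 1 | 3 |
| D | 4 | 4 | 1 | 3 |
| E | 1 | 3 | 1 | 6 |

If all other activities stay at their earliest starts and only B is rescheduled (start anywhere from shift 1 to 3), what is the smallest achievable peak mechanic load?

13

B@1: s1:16  s2:13  s3:13  s4:10  s5:0  s6:0 → peak 16
B@2: s1:13  s2:13  s3:13  s4:10  s5:3  s6:0 → peak 13
B@3: s1:13  s2:10  s3:13  s4:10  s5:3  s6:3 → peak 13
Best is B@2, peak 13.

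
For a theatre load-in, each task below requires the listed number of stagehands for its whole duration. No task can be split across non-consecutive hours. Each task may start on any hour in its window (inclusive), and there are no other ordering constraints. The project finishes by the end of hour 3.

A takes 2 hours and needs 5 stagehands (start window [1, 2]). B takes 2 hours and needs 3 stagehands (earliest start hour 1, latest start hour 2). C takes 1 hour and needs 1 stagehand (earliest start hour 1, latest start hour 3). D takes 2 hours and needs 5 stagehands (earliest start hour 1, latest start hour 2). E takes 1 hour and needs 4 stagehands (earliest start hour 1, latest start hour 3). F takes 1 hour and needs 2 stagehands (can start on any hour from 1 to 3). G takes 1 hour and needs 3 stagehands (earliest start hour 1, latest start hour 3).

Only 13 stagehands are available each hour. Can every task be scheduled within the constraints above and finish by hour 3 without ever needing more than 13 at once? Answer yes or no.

yes

Schedule A@1, B@1, C@1, D@2, E@1, F@3, G@3: h1:13  h2:13  h3:10 — peak 13 ≤ 13.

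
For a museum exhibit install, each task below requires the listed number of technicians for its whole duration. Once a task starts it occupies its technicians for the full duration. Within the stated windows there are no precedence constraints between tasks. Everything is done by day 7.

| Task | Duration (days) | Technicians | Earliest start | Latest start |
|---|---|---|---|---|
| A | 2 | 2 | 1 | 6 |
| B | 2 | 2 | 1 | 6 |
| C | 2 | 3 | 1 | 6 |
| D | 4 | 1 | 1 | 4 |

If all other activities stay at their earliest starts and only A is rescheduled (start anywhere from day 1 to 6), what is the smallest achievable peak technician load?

6

A@1: d1:8  d2:8  d3:1  d4:1  d5:0  d6:0  d7:0 → peak 8
A@2: d1:6  d2:8  d3:3  d4:1  d5:0  d6:0  d7:0 → peak 8
A@3: d1:6  d2:6  d3:3  d4:3  d5:0  d6:0  d7:0 → peak 6
A@4: d1:6  d2:6  d3:1  d4:3  d5:2  d6:0  d7:0 → peak 6
A@5: d1:6  d2:6  d3:1  d4:1  d5:2  d6:2  d7:0 → peak 6
A@6: d1:6  d2:6  d3:1  d4:1  d5:0  d6:2  d7:2 → peak 6
Best is A@3, peak 6.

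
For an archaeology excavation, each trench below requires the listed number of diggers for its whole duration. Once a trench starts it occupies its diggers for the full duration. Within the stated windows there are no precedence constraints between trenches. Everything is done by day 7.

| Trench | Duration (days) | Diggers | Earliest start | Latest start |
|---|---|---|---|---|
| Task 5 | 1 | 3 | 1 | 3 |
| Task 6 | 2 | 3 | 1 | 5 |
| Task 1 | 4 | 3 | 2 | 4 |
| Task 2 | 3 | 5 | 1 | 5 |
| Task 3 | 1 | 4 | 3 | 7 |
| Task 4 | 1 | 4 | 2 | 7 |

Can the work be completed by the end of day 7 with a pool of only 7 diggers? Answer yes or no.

no

The minimum achievable peak is 8; 7 < 8, so no feasible schedule stays within the cap.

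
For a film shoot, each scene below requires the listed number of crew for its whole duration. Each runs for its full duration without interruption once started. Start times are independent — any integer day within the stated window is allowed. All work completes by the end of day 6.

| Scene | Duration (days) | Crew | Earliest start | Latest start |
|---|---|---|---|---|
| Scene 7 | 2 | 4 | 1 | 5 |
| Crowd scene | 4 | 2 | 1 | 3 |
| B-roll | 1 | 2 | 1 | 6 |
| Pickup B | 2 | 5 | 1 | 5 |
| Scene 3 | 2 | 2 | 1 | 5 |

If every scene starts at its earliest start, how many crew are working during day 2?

13

At early start, day 2 has: Scene 7, Crowd scene, Pickup B, Scene 3.
Demand: 4 + 2 + 5 + 2 = 13.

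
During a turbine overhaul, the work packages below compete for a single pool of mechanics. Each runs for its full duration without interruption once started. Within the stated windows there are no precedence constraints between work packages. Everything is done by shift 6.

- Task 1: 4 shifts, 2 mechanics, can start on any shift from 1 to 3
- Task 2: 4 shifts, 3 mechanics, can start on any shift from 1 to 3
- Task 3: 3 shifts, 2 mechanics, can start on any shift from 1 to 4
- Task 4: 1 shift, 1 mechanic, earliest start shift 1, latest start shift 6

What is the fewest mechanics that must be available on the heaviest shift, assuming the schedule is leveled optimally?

Early-start (Task 1@1, Task 2@1, Task 3@1, Task 4@1) gives peak 8: s1:8  s2:7  s3:7  s4:5  s5:0  s6:0.
Shift Task 4→4.
Schedule Task 1@1, Task 2@1, Task 3@1, Task 4@4: s1:7  s2:7  s3:7  s4:6  s5:0  s6:0 — peak 7.

7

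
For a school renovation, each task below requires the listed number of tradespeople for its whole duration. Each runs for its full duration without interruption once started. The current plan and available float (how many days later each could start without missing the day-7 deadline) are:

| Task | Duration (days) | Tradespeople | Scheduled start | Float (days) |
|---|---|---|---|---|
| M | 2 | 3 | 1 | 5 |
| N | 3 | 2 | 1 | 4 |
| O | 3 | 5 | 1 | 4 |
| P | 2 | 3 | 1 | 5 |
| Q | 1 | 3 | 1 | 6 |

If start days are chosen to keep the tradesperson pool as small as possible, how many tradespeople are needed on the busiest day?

6

Early-start (M@1, N@1, O@1, P@1, Q@1) gives peak 16: d1:16  d2:13  d3:7  d4:0  d5:0  d6:0  d7:0.
Shift O→5, P→3, Q→4.
Schedule M@1, N@1, O@5, P@3, Q@4: d1:5  d2:5  d3:5  d4:6  d5:5  d6:5  d7:5 — peak 6.
Total tradesperson-days = 36 over 7 days ⇒ peak ≥ ⌈36/7⌉ = 6, so 6 is optimal.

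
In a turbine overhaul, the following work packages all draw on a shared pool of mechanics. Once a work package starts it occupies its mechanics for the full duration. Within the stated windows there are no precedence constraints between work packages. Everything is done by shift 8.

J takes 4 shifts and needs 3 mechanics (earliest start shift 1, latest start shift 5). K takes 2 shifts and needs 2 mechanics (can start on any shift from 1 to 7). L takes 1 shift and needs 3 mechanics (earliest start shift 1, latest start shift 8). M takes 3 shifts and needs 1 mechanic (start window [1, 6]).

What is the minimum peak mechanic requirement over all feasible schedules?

Early-start (J@1, K@1, L@1, M@1) gives peak 9: s1:9  s2:6  s3:4  s4:3  s5:0  s6:0  s7:0  s8:0.
Shift K→5, L→8, M→5.
Schedule J@1, K@5, L@8, M@5: s1:3  s2:3  s3:3  s4:3  s5:3  s6:3  s7:1  s8:3 — peak 3.
Total mechanic-shifts = 22 over 8 shifts ⇒ peak ≥ ⌈22/8⌉ = 3, so 3 is optimal.

3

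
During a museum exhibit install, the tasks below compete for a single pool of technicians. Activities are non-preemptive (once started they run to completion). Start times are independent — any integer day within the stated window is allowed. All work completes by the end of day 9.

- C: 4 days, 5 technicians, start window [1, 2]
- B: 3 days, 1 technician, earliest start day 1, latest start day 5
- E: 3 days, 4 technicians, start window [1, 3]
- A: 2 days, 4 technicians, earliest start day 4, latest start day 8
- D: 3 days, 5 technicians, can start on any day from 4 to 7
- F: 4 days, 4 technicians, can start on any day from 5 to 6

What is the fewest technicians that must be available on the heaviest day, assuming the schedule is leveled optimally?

Early-start (C@1, B@1, E@1, A@4, D@4, F@5) gives peak 14: d1:10  d2:10  d3:10  d4:14  d5:13  d6:9  d7:4  d8:4  d9:0.
Shift B→4, A→5, D→7.
Schedule C@1, B@4, E@1, A@5, D@7, F@5: d1:9  d2:9  d3:9  d4:6  d5:9  d6:9  d7:9  d8:9  d9:5 — peak 9.
Total technician-days = 74 over 9 days ⇒ peak ≥ ⌈74/9⌉ = 9, so 9 is optimal.

9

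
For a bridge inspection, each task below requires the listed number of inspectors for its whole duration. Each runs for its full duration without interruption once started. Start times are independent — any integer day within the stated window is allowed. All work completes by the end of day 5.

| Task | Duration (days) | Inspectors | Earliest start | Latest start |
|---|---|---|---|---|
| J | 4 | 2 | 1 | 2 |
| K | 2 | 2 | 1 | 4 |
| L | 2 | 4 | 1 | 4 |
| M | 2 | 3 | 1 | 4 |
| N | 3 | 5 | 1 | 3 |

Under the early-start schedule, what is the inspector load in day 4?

2

At early start, day 4 has: J.
Demand: 2 = 2.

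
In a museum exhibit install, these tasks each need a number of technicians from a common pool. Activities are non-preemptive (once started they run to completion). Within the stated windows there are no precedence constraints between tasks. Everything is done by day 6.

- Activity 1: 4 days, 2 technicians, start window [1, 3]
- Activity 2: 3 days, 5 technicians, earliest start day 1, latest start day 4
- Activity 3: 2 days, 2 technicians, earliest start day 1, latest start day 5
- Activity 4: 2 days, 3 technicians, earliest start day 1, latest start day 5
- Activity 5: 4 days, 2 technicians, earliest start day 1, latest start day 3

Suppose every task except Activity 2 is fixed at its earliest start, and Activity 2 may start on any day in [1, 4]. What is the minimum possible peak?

9

Activity 2@1: d1:14  d2:14  d3:9  d4:4  d5:0  d6:0 → peak 14
Activity 2@2: d1:9  d2:14  d3:9  d4:9  d5:0  d6:0 → peak 14
Activity 2@3: d1:9  d2:9  d3:9  d4:9  d5:5  d6:0 → peak 9
Activity 2@4: d1:9  d2:9  d3:4  d4:9  d5:5  d6:5 → peak 9
Best is Activity 2@3, peak 9.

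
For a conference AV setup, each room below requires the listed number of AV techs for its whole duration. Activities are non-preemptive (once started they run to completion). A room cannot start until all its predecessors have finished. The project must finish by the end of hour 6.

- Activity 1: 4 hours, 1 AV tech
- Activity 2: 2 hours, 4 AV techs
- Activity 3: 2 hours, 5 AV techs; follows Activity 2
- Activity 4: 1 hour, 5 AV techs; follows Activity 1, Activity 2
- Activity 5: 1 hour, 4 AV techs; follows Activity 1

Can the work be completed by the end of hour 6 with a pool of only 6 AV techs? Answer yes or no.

yes

Schedule Activity 1@1, Activity 2@1, Activity 3@3, Activity 4@5, Activity 5@6: h1:5  h2:5  h3:6  h4:6  h5:5  h6:4 — peak 6 ≤ 6.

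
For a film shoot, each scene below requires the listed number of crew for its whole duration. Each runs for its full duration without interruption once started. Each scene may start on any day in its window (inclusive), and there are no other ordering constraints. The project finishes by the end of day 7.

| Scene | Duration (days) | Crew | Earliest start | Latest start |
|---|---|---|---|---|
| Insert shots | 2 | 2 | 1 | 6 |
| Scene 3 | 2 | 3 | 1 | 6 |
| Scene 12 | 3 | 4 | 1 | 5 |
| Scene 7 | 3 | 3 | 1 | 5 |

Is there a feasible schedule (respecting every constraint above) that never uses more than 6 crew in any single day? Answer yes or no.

yes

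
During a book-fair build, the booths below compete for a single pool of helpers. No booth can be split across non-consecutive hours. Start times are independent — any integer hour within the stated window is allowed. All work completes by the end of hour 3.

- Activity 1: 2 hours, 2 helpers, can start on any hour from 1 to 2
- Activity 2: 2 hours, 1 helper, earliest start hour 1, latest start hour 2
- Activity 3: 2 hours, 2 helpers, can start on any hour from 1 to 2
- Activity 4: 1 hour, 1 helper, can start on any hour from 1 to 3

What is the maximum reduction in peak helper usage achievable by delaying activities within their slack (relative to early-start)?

1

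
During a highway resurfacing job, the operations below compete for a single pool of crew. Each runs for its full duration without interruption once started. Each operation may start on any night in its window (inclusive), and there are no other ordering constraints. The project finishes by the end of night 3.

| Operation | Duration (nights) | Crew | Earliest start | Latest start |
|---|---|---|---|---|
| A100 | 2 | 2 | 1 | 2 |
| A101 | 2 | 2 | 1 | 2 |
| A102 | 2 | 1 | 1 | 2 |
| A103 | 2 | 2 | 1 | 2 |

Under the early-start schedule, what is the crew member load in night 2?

At early start, night 2 has: A100, A101, A102, A103.
Demand: 2 + 2 + 1 + 2 = 7.

7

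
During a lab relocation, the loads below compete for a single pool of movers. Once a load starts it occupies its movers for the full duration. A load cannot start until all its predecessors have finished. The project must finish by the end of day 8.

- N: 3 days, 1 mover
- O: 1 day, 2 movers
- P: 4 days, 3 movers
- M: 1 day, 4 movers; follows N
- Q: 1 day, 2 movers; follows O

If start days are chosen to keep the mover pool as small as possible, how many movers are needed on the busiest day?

Early-start (N@1, O@1, P@1, M@4, Q@2) gives peak 7: d1:6  d2:6  d3:4  d4:7  d5:0  d6:0  d7:0  d8:0.
Shift P→2, M→6, Q→7.
Schedule N@1, O@1, P@2, M@6, Q@7: d1:3  d2:4  d3:4  d4:3  d5:3  d6:4  d7:2  d8:0 — peak 4.

4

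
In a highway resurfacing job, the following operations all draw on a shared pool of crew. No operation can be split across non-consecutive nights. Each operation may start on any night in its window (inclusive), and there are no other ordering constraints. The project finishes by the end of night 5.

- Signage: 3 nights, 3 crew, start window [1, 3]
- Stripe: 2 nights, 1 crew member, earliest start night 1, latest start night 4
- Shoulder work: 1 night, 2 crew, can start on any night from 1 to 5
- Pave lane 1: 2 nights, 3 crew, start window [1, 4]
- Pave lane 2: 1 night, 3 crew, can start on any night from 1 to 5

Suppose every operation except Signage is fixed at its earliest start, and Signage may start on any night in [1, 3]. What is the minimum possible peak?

9

Signage@1: n1:12  n2:7  n3:3  n4:0  n5:0 → peak 12
Signage@2: n1:9  n2:7  n3:3  n4:3  n5:0 → peak 9
Signage@3: n1:9  n2:4  n3:3  n4:3  n5:3 → peak 9
Best is Signage@2, peak 9.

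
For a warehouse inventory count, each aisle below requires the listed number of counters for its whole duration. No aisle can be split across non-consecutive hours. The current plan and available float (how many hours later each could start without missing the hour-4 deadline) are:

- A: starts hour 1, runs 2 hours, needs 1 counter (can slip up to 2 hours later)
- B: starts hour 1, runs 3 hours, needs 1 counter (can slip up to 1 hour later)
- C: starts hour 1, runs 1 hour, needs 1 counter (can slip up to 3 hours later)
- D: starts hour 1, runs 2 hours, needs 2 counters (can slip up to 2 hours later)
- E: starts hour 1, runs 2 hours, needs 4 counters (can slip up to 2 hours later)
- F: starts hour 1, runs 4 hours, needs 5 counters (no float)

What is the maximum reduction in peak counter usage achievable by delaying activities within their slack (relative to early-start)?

4

Early-start peak: h1:14  h2:13  h3:6  h4:5 ⇒ 14.
Leveled (A@1, B@1, C@1, D@1, E@3, F@1): h1:10  h2:9  h3:10  h4:9 ⇒ 10.
Reduction 14 − 10 = 4.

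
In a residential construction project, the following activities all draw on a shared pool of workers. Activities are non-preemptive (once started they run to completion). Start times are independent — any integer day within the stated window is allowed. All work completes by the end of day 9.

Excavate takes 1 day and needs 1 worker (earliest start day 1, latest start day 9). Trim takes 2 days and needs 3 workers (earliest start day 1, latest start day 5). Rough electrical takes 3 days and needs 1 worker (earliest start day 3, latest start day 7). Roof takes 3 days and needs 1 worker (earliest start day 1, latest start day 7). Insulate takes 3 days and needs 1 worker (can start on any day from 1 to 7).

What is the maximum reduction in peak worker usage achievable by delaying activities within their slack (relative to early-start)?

3

Early-start peak: d1:6  d2:5  d3:3  d4:1  d5:1  d6:0  d7:0  d8:0  d9:0 ⇒ 6.
Leveled (Excavate@1, Trim@2, Rough electrical@4, Roof@4, Insulate@4): d1:1  d2:3  d3:3  d4:3  d5:3  d6:3  d7:0  d8:0  d9:0 ⇒ 3.
Reduction 6 − 3 = 3.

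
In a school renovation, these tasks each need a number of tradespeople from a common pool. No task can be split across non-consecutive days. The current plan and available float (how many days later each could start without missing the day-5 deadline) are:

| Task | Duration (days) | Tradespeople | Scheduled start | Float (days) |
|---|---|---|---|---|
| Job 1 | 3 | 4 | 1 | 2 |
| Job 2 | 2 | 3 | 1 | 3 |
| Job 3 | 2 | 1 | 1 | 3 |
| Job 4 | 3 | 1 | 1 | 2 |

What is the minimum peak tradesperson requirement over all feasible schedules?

5

Early-start (Job 1@1, Job 2@1, Job 3@1, Job 4@1) gives peak 9: d1:9  d2:9  d3:5  d4:0  d5:0.
Shift Job 2→4, Job 4→3.
Schedule Job 1@1, Job 2@4, Job 3@1, Job 4@3: d1:5  d2:5  d3:5  d4:4  d5:4 — peak 5.
Total tradesperson-days = 23 over 5 days ⇒ peak ≥ ⌈23/5⌉ = 5, so 5 is optimal.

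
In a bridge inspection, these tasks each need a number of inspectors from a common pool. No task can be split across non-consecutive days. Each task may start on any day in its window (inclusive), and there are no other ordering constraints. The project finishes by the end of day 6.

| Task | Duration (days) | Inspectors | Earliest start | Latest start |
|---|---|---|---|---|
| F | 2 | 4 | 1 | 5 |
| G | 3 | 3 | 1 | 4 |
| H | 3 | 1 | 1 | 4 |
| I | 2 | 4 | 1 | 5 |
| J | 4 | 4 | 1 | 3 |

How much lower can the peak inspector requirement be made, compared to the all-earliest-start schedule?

Early-start peak: d1:16  d2:16  d3:8  d4:4  d5:0  d6:0 ⇒ 16.
Leveled (F@1, G@1, H@1, I@4, J@3): d1:8  d2:8  d3:8  d4:8  d5:8  d6:4 ⇒ 8.
Reduction 16 − 8 = 8.

8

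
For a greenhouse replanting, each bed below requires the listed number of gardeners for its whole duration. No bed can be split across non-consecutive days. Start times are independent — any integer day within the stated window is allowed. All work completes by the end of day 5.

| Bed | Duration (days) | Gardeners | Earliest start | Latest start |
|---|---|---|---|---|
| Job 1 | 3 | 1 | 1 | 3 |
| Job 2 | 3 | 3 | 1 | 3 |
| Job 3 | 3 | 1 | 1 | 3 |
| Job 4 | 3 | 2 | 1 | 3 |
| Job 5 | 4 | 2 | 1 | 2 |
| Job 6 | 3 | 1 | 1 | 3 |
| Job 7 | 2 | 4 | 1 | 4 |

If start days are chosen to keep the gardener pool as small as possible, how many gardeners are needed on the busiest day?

Early-start (Job 1@1, Job 2@1, Job 3@1, Job 4@1, Job 5@1, Job 6@1, Job 7@1) gives peak 14: d1:14  d2:14  d3:10  d4:2  d5:0.
Shift Job 7→4.
Schedule Job 1@1, Job 2@1, Job 3@1, Job 4@1, Job 5@1, Job 6@1, Job 7@4: d1:10  d2:10  d3:10  d4:6  d5:4 — peak 10.

10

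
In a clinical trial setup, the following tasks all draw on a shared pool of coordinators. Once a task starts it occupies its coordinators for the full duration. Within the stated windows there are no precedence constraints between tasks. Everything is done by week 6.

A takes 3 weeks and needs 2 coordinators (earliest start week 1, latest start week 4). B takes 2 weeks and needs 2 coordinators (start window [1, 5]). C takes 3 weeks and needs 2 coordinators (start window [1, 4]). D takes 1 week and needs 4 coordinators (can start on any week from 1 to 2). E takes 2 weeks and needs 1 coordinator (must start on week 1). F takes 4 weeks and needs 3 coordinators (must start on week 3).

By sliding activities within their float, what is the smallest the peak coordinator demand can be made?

7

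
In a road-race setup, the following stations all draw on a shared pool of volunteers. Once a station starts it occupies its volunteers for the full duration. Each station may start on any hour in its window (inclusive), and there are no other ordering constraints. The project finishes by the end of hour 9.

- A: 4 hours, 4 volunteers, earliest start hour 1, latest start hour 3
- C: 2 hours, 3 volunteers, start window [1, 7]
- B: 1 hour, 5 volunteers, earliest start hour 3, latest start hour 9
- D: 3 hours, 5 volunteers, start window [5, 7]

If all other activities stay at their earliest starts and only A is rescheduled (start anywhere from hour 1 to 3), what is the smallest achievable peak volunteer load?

9

A@1: h1:7  h2:7  h3:9  h4:4  h5:5  h6:5  h7:5  h8:0  h9:0 → peak 9
A@2: h1:3  h2:7  h3:9  h4:4  h5:9  h6:5  h7:5  h8:0  h9:0 → peak 9
A@3: h1:3  h2:3  h3:9  h4:4  h5:9  h6:9  h7:5  h8:0  h9:0 → peak 9
Best is A@1, peak 9.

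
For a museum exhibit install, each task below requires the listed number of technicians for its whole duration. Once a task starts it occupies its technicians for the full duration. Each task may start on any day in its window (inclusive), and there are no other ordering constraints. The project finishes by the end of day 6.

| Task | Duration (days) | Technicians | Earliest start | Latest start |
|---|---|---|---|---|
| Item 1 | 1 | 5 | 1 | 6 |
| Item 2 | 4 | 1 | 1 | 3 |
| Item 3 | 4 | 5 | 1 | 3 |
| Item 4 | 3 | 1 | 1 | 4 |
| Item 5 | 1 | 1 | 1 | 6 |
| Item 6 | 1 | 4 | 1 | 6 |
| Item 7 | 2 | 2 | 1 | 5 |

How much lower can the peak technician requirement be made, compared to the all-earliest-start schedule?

12

Early-start peak: d1:19  d2:9  d3:7  d4:6  d5:0  d6:0 ⇒ 19.
Leveled (Item 1@1, Item 2@1, Item 3@2, Item 4@1, Item 5@4, Item 6@6, Item 7@5): d1:7  d2:7  d3:7  d4:7  d5:7  d6:6 ⇒ 7.
Reduction 19 − 7 = 12.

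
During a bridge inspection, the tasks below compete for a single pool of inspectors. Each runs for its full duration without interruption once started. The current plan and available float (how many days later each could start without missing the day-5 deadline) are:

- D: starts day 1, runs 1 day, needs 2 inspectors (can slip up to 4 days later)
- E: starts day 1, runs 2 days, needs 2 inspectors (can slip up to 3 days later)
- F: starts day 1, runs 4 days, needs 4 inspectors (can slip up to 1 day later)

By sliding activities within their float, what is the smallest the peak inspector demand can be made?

6

Early-start (D@1, E@1, F@1) gives peak 8: d1:8  d2:6  d3:4  d4:4  d5:0.
Shift F→2.
Schedule D@1, E@1, F@2: d1:4  d2:6  d3:4  d4:4  d5:4 — peak 6.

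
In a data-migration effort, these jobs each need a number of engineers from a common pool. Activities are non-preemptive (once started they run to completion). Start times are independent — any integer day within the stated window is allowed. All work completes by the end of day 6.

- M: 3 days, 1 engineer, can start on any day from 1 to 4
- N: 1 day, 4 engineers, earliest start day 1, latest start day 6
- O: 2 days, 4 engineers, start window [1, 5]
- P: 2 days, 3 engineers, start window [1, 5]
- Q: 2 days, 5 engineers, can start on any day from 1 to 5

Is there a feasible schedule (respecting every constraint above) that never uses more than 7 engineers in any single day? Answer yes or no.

Schedule M@1, N@1, O@4, P@4, Q@2: d1:5  d2:6  d3:6  d4:7  d5:7  d6:0 — peak 7 ≤ 7.

yes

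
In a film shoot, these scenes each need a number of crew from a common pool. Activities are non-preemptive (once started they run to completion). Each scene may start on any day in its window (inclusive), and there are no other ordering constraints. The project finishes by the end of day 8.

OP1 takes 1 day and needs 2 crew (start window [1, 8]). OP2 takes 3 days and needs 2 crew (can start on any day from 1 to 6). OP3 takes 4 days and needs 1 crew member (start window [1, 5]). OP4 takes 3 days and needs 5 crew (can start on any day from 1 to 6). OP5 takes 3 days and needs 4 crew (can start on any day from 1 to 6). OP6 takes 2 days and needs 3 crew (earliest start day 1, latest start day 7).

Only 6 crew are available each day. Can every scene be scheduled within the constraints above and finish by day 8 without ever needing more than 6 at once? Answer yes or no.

yes

Schedule OP1@1, OP2@2, OP3@4, OP4@6, OP5@1, OP6@4: d1:6  d2:6  d3:6  d4:6  d5:4  d6:6  d7:6  d8:5 — peak 6 ≤ 6.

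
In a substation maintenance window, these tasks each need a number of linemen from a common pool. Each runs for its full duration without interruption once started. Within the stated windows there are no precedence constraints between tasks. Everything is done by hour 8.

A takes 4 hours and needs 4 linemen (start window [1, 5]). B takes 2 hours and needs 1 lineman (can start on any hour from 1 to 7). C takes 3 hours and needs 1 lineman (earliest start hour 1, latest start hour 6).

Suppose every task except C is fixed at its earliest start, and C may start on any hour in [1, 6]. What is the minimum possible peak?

C@1: h1:6  h2:6  h3:5  h4:4  h5:0  h6:0  h7:0  h8:0 → peak 6
C@2: h1:5  h2:6  h3:5  h4:5  h5:0  h6:0  h7:0  h8:0 → peak 6
C@3: h1:5  h2:5  h3:5  h4:5  h5:1  h6:0  h7:0  h8:0 → peak 5
C@4: h1:5  h2:5  h3:4  h4:5  h5:1  h6:1  h7:0  h8:0 → peak 5
C@5: h1:5  h2:5  h3:4  h4:4  h5:1  h6:1  h7:1  h8:0 → peak 5
C@6: h1:5  h2:5  h3:4  h4:4  h5:0  h6:1  h7:1  h8:1 → peak 5
Best is C@3, peak 5.

5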